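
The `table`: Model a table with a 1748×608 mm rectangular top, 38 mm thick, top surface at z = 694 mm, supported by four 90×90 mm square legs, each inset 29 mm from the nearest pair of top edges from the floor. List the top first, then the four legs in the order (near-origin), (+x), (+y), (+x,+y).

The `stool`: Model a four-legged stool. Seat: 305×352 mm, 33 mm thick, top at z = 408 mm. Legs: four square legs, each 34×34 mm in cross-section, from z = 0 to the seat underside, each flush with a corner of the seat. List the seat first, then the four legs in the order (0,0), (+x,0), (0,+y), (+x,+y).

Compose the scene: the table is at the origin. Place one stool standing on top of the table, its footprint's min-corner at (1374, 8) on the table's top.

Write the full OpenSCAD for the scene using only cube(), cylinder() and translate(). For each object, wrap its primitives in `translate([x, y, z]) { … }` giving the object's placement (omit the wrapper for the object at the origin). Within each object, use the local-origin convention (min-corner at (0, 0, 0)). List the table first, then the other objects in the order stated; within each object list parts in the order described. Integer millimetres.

translate([0, 0, 656]) cube([1748, 608, 38]);
translate([29, 29, 0]) cube([90, 90, 656]);
translate([1629, 29, 0]) cube([90, 90, 656]);
translate([29, 489, 0]) cube([90, 90, 656]);
translate([1629, 489, 0]) cube([90, 90, 656]);
translate([1374, 8, 694]) {
  translate([0, 0, 375]) cube([305, 352, 33]);
  cube([34, 34, 375]);
  translate([271, 0, 0]) cube([34, 34, 375]);
  translate([0, 318, 0]) cube([34, 34, 375]);
  translate([271, 318, 0]) cube([34, 34, 375]);
}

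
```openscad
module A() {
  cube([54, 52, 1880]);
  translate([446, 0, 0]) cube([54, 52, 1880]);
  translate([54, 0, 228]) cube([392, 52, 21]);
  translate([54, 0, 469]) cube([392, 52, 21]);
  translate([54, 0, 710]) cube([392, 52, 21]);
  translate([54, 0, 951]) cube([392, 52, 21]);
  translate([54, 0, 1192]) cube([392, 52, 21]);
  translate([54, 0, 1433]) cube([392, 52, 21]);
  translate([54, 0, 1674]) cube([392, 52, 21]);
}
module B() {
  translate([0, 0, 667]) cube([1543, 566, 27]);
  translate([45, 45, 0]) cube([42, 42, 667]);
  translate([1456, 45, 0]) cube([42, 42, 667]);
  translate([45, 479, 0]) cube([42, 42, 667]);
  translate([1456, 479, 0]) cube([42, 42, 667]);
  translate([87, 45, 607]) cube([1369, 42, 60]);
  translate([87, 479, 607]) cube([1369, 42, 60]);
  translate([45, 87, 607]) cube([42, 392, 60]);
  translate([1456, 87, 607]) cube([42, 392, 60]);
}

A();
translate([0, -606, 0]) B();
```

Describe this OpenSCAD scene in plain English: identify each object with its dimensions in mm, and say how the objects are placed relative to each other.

A is a wooden ladder with two side rails of 54×52 mm section and 1880 mm height, set 500 mm apart overall. Between them run 7 rectangular rungs (52 mm deep, 21 mm thick), front faces flush with the rails' −y face. The bottom of the first rung is 228 mm above the floor and each subsequent rung is 241 mm higher than the one below.

B is a rectangular dining table. The top is 1543×566×27 mm with its upper surface at z = 694 mm. It stands on four 42×42 mm square legs, each inset 45 mm from the nearest pair of top edges, running from the floor to the underside of the top. Four apron rails, 42 mm thick and 60 mm tall, run between adjacent legs with their top edges flush with the underside of the top and their outer faces flush with the legs' outer faces.

The table is on the floor beside the ladder on its −y side.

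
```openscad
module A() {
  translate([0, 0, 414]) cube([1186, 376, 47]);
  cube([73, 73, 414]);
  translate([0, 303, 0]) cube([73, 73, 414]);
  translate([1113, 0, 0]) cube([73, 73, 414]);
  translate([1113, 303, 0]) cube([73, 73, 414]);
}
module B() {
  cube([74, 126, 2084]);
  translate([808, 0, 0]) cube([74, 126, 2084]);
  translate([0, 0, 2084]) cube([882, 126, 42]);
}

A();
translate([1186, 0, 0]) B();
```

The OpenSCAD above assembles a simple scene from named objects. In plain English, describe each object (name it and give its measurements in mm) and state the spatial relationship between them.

A is a bench: a 1186×376 mm seat slab, 47 mm thick, top at z = 461 mm, on four 73×73 mm square legs flush with the seat corners and standing on z = 0.

B is a rectangular door frame: two vertical jambs of 74×126 mm section, 2084 mm tall, with a clear opening 734 mm wide between their inner faces. A header 42 mm tall and 126 mm deep lies on top of the jambs and spans the full outside width.

The door frame is against the bench's +x side, with their −y faces flush.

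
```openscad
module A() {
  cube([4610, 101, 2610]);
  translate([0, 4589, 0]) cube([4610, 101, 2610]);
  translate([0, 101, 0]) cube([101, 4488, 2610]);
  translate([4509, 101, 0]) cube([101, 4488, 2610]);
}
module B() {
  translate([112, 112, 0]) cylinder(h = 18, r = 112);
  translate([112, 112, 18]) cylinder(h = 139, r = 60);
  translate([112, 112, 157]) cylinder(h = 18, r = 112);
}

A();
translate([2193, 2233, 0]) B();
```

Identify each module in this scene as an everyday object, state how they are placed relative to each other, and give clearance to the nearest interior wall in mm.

A is a house frame. B is a spool. The spool sits inside the house frame, centred. The clearance to the nearest interior wall is 2092 mm.

Clearances: x = 2092, y = 2132; minimum 2092 mm.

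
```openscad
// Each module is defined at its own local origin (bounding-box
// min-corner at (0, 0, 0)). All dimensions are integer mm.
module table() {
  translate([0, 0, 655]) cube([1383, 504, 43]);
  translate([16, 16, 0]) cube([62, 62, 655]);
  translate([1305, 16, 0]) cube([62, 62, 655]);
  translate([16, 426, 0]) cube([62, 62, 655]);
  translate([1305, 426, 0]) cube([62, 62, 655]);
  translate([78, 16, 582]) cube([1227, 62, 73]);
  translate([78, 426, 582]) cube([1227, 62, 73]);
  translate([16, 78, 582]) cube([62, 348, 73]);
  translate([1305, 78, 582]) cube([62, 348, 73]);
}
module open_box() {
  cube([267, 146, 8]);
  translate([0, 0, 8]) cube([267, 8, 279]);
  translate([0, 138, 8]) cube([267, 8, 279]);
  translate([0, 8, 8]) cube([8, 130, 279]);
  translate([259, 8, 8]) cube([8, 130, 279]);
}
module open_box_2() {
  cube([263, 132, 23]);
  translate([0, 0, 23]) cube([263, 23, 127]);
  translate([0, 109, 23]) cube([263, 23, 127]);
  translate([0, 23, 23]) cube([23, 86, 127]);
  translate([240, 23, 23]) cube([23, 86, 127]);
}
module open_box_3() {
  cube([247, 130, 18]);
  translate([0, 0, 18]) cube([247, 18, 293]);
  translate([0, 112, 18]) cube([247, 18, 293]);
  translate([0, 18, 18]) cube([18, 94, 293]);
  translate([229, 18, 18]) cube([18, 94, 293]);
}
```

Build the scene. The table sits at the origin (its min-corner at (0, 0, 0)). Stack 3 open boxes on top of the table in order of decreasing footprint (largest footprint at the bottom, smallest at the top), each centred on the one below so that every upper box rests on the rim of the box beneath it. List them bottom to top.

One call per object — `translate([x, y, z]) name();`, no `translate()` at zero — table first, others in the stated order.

table();
translate([558, 179, 698]) open_box();
translate([560, 186, 985]) open_box_2();
translate([568, 187, 1135]) open_box_3();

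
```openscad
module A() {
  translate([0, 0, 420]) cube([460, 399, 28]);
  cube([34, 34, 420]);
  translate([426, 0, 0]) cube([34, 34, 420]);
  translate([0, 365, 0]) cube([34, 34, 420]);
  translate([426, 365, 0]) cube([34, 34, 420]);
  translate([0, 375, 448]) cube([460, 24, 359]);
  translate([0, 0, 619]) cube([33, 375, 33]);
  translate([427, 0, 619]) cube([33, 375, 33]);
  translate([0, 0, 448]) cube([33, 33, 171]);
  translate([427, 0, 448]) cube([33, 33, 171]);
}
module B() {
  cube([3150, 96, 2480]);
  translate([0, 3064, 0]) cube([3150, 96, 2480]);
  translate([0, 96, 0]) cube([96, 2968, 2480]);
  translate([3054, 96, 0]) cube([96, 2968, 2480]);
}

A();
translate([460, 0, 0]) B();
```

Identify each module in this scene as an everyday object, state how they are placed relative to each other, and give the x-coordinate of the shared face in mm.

The chair's +x face and the house frame's −x face are both at x = 460 mm.

A is a chair. B is a house frame. The house frame is against the chair's +x side, with their −y faces flush. The x-coordinate of the shared face is 460 mm.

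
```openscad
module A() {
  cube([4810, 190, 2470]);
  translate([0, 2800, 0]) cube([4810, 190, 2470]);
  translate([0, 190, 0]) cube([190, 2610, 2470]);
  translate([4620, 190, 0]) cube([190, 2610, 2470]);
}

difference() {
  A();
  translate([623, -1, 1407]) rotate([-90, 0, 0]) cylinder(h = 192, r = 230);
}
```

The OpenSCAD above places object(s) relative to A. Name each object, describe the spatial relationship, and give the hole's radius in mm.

A is a house frame. The house frame has a circular hole through its front wall. The hole's radius is 230 mm.

The subtracted cylinder has r = 230 mm.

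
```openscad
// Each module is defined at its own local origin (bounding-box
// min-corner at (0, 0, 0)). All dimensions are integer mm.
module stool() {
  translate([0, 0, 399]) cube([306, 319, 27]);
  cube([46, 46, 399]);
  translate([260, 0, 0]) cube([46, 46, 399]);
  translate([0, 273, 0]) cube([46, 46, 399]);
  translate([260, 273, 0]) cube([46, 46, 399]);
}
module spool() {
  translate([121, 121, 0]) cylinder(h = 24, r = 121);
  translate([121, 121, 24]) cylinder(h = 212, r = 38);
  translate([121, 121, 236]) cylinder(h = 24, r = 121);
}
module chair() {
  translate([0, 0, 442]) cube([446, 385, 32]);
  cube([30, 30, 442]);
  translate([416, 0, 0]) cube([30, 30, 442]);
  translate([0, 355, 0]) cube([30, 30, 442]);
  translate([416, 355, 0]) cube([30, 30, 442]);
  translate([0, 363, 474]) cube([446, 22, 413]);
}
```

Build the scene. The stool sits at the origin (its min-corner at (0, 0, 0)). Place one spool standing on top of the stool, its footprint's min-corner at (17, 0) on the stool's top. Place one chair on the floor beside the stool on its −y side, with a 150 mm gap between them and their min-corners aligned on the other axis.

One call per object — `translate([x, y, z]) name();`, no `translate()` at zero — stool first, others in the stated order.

stool();
translate([17, 0, 426]) spool();
translate([0, -535, 0]) chair();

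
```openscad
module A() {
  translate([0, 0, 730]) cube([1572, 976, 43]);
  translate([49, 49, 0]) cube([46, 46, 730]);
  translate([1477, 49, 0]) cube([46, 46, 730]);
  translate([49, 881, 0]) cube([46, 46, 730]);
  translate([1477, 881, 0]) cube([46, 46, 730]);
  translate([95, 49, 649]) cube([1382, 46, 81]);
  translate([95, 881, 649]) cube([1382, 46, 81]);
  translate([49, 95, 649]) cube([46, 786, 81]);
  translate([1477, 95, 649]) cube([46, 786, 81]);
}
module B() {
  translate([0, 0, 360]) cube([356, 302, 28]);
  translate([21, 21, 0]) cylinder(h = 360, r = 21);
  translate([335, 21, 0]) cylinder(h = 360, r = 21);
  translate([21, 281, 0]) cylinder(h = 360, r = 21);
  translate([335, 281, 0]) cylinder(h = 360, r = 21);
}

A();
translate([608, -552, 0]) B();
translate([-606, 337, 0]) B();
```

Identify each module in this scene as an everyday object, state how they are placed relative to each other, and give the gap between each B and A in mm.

A is a table. B is a stool. Two stools sit around the table at the −y, −x sides. The gap between each stool and the table is 250 mm.

Each stool's nearest face is 250 mm from the table's bounding box.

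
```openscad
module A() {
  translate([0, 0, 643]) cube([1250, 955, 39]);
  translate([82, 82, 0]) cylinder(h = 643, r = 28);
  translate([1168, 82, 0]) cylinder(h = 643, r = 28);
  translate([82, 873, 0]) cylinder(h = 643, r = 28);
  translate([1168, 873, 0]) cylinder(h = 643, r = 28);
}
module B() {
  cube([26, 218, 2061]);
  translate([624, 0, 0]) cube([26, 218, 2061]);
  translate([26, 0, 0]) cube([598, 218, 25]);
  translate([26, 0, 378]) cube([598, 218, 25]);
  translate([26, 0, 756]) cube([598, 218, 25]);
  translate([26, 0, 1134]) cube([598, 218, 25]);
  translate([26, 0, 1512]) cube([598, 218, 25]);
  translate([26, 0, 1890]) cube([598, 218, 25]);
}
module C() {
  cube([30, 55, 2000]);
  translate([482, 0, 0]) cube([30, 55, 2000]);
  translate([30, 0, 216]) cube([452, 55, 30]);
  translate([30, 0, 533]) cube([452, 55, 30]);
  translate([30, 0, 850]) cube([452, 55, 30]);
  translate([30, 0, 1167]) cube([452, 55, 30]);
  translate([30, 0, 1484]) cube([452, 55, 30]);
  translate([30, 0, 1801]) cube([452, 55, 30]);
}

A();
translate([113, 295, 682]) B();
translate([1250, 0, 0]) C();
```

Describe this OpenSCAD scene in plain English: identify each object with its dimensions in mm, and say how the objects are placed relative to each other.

A is a table with a 1250×955 mm rectangular top, 39 mm thick, top surface at z = 682 mm, supported by four round legs of 56 mm diameter, each leg's bounding box inset 54 mm from the nearest pair of top edges, running from the floor.

B is an open bookshelf. Two side panels, each 26 mm thick, 218 mm deep and 2061 mm tall, stand 650 mm apart (outside-to-outside). Between them sit 6 shelves, each 25 mm thick and 218 mm deep, spanning the full gap between the sides. The bottom shelf rests on the floor (its underside at z = 0) and the clear gap between one shelf's top and the next shelf's underside is 353 mm.

C is a straight ladder. Two 30×55 mm vertical rails, 2000 mm tall, stand 512 mm apart (outside-to-outside) with their front faces coplanar on the −y side. 6 rungs, each 55 mm deep and 30 mm tall, span between the inner faces of the rails, front faces flush with the rails. The lowest rung's underside is at z = 216 mm and rungs are spaced 317 mm apart (underside to underside).

The bookshelf is on top of the table. The ladder is against the table's +x side, with their −y faces flush.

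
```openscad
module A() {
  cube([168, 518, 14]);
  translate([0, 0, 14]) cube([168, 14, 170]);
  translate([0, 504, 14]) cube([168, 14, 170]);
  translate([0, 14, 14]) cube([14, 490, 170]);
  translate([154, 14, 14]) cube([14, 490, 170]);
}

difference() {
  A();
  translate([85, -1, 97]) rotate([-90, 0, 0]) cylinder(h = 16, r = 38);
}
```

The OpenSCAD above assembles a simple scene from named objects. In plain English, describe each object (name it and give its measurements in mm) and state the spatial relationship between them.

A is an open storage box with external size 168×518×184 mm and wall thickness 14 mm (the base is also 14 mm thick). The base covers the whole footprint; the four walls stand on the base, with the y-facing walls full-width and the x-facing walls fitting between their inner faces.

The open box has a circular hole of radius 38 mm through its front wall, centred at (x = 85, z = 97).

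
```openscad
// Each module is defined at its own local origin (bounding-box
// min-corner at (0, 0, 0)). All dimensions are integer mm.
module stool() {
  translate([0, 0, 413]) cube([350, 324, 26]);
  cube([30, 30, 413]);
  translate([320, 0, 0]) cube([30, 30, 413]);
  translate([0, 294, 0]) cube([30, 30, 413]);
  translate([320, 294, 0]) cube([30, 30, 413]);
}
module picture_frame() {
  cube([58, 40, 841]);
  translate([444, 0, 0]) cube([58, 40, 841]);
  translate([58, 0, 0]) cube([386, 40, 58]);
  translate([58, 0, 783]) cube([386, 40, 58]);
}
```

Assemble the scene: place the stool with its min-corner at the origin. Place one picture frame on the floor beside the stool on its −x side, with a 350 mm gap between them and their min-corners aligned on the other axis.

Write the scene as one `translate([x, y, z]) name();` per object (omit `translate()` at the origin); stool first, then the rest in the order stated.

stool();
translate([-852, 0, 0]) picture_frame();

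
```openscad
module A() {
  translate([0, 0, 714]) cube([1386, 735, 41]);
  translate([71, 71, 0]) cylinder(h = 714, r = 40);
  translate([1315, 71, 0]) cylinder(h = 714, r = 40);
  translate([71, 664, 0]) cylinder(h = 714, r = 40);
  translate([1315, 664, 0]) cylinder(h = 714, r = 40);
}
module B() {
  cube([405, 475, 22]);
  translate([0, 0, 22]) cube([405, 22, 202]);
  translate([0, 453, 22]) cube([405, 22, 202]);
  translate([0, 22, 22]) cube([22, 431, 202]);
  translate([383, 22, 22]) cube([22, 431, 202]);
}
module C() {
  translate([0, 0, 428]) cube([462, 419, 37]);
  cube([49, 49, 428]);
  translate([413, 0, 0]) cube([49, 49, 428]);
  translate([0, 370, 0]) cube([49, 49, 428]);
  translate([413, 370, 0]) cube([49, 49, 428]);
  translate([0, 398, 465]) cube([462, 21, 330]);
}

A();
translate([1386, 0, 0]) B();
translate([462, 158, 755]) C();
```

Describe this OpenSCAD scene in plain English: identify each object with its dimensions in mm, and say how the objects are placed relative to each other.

A is a rectangular dining table. The top is 1386×735×41 mm with its upper surface at z = 755 mm. It stands on four round legs of 80 mm diameter, each leg's bounding box inset 31 mm from the nearest pair of top edges, running from the floor to the underside of the top.

B is an open storage box with external size 405×475×224 mm and wall thickness 22 mm (the base is also 22 mm thick). The base covers the whole footprint; the four walls stand on the base, with the y-facing walls full-width and the x-facing walls fitting between their inner faces.

C is a chair. The seat is a 462×419×37 mm slab with its top at z = 465 mm, on four 49×49 mm corner legs (flush with the seat edges, standing on z = 0). A flat backrest 21 mm thick, 330 mm tall, spans the full seat width and rises from the seat top along its +y edge, rear face flush with the rear of the seat.

The open box is against the table's +x side, with their −y faces flush. The chair is on top of the table, centred.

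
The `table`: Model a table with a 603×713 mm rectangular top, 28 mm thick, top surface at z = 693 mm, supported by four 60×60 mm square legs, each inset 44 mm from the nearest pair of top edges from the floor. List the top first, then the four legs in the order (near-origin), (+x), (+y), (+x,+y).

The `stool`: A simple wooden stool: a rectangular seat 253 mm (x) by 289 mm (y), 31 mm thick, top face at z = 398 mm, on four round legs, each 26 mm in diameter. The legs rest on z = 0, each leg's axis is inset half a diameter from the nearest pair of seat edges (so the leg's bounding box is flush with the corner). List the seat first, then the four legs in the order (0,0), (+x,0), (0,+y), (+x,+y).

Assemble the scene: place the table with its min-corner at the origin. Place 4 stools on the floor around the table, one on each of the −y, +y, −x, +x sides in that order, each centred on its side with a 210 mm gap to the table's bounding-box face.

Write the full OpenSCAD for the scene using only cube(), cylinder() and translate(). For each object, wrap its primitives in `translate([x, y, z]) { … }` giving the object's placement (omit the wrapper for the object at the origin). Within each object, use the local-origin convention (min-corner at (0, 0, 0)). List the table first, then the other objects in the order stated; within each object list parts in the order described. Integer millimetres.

translate([0, 0, 665]) cube([603, 713, 28]);
translate([44, 44, 0]) cube([60, 60, 665]);
translate([499, 44, 0]) cube([60, 60, 665]);
translate([44, 609, 0]) cube([60, 60, 665]);
translate([499, 609, 0]) cube([60, 60, 665]);
translate([175, -499, 0]) {
  translate([0, 0, 367]) cube([253, 289, 31]);
  translate([13, 13, 0]) cylinder(h = 367, r = 13);
  translate([240, 13, 0]) cylinder(h = 367, r = 13);
  translate([13, 276, 0]) cylinder(h = 367, r = 13);
  translate([240, 276, 0]) cylinder(h = 367, r = 13);
}
translate([175, 923, 0]) {
  translate([0, 0, 367]) cube([253, 289, 31]);
  translate([13, 13, 0]) cylinder(h = 367, r = 13);
  translate([240, 13, 0]) cylinder(h = 367, r = 13);
  translate([13, 276, 0]) cylinder(h = 367, r = 13);
  translate([240, 276, 0]) cylinder(h = 367, r = 13);
}
translate([-463, 212, 0]) {
  translate([0, 0, 367]) cube([253, 289, 31]);
  translate([13, 13, 0]) cylinder(h = 367, r = 13);
  translate([240, 13, 0]) cylinder(h = 367, r = 13);
  translate([13, 276, 0]) cylinder(h = 367, r = 13);
  translate([240, 276, 0]) cylinder(h = 367, r = 13);
}
translate([813, 212, 0]) {
  translate([0, 0, 367]) cube([253, 289, 31]);
  translate([13, 13, 0]) cylinder(h = 367, r = 13);
  translate([240, 13, 0]) cylinder(h = 367, r = 13);
  translate([13, 276, 0]) cylinder(h = 367, r = 13);
  translate([240, 276, 0]) cylinder(h = 367, r = 13);
}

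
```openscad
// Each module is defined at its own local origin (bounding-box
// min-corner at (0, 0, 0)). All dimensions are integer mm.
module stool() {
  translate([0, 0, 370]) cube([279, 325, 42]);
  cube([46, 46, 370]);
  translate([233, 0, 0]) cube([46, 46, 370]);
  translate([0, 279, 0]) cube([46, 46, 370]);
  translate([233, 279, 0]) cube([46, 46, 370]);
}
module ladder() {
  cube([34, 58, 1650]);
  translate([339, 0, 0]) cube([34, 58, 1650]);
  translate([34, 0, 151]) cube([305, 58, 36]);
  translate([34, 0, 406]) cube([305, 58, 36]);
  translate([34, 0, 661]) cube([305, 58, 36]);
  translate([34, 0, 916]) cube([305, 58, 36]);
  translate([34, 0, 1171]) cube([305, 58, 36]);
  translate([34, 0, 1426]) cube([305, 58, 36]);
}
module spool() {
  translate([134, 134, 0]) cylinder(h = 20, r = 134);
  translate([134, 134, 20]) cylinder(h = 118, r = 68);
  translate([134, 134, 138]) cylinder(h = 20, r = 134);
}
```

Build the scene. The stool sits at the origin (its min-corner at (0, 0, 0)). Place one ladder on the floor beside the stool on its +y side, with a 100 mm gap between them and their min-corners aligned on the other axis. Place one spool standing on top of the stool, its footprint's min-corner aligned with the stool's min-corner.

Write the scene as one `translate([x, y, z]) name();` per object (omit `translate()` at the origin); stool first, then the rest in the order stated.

stool();
translate([0, 425, 0]) ladder();
translate([0, 0, 412]) spool();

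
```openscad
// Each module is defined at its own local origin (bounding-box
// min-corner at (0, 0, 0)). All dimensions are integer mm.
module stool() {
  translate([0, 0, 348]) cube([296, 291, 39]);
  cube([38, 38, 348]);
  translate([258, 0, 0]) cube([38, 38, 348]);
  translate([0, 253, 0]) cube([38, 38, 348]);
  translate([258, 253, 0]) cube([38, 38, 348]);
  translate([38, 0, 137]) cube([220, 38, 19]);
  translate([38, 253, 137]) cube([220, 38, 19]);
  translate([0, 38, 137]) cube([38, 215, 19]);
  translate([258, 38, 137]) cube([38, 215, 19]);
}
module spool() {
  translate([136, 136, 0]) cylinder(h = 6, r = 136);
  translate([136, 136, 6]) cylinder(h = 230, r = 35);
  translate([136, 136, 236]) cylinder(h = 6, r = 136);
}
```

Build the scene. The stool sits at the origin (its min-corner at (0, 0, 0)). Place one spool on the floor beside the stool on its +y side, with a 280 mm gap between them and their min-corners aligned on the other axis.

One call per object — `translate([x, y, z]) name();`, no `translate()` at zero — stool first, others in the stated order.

stool();
translate([0, 571, 0]) spool();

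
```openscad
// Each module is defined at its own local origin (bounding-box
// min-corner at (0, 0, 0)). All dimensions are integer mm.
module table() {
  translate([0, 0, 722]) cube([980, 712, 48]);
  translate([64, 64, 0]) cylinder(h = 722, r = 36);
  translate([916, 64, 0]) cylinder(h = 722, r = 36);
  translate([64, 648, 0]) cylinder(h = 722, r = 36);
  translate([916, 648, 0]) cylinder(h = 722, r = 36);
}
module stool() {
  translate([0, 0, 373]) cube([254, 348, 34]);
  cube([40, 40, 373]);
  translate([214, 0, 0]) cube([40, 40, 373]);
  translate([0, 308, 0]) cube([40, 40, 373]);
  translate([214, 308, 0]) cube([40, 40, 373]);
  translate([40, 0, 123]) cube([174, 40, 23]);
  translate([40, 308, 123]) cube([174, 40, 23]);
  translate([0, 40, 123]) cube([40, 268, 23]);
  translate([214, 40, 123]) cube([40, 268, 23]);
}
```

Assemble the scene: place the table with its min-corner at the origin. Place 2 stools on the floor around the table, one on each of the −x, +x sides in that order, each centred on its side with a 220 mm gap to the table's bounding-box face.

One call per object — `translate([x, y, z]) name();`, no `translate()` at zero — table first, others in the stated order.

table();
translate([-474, 182, 0]) stool();
translate([1200, 182, 0]) stool();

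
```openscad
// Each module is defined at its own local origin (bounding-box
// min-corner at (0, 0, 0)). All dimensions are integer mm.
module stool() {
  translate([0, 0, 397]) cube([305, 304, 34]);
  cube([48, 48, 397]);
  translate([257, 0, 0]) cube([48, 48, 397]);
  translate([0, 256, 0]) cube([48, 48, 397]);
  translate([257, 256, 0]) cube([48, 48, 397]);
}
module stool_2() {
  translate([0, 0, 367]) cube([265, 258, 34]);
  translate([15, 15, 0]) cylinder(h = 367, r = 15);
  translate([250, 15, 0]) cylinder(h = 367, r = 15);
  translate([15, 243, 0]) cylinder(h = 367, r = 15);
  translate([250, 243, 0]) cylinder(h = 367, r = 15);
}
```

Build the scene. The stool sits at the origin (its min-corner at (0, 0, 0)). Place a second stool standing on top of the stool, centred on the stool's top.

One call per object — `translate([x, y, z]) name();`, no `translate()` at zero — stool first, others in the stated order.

stool();
translate([20, 23, 431]) stool_2();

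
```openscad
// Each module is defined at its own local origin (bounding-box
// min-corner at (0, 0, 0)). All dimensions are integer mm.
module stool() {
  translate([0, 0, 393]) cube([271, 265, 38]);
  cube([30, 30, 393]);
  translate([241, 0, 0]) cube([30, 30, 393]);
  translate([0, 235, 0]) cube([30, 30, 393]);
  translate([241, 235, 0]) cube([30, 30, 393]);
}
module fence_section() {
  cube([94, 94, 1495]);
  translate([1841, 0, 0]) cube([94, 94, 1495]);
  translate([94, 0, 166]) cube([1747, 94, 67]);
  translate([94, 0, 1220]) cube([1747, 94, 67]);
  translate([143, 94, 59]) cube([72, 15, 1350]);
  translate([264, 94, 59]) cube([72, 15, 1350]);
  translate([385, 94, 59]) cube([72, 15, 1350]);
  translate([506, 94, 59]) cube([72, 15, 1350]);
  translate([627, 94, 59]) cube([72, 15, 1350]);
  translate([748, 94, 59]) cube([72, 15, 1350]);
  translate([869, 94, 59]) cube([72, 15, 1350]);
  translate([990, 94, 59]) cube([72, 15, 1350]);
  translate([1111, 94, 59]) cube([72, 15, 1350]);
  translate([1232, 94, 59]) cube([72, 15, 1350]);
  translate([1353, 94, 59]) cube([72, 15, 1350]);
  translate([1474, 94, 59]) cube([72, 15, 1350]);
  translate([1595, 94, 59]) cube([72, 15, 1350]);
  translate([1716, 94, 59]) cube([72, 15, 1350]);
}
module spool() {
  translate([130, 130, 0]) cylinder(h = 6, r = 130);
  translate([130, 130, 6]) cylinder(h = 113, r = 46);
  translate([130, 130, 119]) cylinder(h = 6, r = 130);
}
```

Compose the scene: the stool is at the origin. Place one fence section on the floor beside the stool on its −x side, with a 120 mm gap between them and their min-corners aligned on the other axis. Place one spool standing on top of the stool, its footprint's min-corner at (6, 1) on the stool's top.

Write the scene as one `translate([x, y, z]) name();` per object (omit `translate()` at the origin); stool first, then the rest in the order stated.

stool();
translate([-2055, 0, 0]) fence_section();
translate([6, 1, 431]) spool();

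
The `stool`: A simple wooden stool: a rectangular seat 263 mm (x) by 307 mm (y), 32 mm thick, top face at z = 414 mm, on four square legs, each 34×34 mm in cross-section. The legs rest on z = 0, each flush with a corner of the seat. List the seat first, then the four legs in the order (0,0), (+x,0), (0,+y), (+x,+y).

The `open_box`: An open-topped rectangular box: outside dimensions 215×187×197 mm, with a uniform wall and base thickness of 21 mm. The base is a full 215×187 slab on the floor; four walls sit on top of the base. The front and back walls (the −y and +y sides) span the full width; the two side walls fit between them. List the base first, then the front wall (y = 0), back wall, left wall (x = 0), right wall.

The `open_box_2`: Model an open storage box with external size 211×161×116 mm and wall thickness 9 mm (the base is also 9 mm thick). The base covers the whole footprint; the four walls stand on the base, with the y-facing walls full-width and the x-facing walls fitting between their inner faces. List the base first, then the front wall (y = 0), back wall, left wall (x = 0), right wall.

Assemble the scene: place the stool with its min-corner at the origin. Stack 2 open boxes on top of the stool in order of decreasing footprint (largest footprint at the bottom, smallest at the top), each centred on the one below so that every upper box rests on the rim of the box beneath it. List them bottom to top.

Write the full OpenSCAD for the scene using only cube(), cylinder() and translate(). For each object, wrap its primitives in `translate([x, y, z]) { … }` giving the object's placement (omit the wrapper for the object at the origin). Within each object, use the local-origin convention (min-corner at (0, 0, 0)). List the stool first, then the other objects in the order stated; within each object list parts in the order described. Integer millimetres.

translate([0, 0, 382]) cube([263, 307, 32]);
cube([34, 34, 382]);
translate([229, 0, 0]) cube([34, 34, 382]);
translate([0, 273, 0]) cube([34, 34, 382]);
translate([229, 273, 0]) cube([34, 34, 382]);
translate([24, 60, 414]) {
  cube([215, 187, 21]);
  translate([0, 0, 21]) cube([215, 21, 176]);
  translate([0, 166, 21]) cube([215, 21, 176]);
  translate([0, 21, 21]) cube([21, 145, 176]);
  translate([194, 21, 21]) cube([21, 145, 176]);
}
translate([26, 73, 611]) {
  cube([211, 161, 9]);
  translate([0, 0, 9]) cube([211, 9, 107]);
  translate([0, 152, 9]) cube([211, 9, 107]);
  translate([0, 9, 9]) cube([9, 143, 107]);
  translate([202, 9, 9]) cube([9, 143, 107]);
}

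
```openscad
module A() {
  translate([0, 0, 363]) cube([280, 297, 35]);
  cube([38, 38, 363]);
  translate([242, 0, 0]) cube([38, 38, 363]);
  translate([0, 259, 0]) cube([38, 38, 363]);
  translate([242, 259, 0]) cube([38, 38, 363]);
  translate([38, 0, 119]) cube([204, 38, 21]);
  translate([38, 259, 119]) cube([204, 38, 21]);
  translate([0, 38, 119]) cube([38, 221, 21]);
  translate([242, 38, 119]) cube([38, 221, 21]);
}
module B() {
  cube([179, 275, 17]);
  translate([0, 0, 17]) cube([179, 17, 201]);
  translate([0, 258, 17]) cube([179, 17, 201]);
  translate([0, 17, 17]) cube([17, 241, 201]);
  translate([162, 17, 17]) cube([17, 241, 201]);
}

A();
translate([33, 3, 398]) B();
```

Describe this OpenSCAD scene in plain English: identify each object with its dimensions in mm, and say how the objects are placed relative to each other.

A is a four-legged stool. The seat is a 280×297×35 mm slab whose top surface is at z = 398 mm; four square legs, each 38×38 mm in cross-section, run from the floor (z = 0) to the underside of the seat, each flush with a corner of the seat. Four stretchers, 38 mm wide and 21 mm tall, connect adjacent legs with their undersides at z = 119 mm, each running between the inner faces of the legs it joins and aligned with the legs' outer faces on the other axis.

B is an open storage box with external size 179×275×218 mm and wall thickness 17 mm (the base is also 17 mm thick). The base covers the whole footprint; the four walls stand on the base, with the y-facing walls full-width and the x-facing walls fitting between their inner faces.

The open box is on top of the stool.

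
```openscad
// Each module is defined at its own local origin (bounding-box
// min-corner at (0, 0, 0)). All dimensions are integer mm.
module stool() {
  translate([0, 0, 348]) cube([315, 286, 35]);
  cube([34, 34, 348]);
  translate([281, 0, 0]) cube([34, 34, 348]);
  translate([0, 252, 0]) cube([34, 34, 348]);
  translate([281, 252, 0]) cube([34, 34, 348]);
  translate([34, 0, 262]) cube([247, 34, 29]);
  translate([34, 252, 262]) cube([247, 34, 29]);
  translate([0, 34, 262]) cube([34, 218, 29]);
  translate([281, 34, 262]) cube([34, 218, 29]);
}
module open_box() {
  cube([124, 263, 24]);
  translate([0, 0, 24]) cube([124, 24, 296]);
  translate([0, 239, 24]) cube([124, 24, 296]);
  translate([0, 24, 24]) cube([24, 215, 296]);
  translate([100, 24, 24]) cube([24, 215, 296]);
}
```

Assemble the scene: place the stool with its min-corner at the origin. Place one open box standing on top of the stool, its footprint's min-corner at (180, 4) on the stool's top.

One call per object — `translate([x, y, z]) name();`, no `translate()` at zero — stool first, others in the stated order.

stool();
translate([180, 4, 383]) open_box();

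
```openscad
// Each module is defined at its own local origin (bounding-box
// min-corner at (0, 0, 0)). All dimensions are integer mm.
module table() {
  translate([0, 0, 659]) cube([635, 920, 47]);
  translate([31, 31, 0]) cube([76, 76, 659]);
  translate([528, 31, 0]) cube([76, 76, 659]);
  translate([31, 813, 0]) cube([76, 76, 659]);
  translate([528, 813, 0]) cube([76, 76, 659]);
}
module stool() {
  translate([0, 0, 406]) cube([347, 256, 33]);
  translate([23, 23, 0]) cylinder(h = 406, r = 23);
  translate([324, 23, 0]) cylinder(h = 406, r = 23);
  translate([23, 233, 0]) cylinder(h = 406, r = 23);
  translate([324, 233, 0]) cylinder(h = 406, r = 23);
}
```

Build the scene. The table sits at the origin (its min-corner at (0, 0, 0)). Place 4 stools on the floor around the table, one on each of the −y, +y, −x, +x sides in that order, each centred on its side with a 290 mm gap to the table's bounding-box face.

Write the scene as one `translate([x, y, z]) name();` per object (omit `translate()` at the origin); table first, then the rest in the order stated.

table();
translate([144, -546, 0]) stool();
translate([144, 1210, 0]) stool();
translate([-637, 332, 0]) stool();
translate([925, 332, 0]) stool();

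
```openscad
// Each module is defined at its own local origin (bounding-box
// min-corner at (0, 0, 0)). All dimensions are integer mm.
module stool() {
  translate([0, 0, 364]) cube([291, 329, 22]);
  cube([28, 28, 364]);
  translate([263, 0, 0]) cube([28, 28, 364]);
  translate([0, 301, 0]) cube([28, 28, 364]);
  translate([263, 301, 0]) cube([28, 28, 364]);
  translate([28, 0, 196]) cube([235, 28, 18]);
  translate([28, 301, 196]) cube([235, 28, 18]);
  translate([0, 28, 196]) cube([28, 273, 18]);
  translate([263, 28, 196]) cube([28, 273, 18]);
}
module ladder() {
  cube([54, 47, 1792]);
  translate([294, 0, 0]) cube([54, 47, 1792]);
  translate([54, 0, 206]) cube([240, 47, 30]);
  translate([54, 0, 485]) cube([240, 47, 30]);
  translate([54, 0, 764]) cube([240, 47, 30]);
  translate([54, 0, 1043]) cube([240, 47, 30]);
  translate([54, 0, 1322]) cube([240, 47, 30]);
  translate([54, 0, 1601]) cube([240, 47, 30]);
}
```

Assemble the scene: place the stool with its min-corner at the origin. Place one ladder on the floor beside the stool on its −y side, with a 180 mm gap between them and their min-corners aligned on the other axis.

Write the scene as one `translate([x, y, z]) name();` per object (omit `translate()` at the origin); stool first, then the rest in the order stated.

stool();
translate([0, -227, 0]) ladder();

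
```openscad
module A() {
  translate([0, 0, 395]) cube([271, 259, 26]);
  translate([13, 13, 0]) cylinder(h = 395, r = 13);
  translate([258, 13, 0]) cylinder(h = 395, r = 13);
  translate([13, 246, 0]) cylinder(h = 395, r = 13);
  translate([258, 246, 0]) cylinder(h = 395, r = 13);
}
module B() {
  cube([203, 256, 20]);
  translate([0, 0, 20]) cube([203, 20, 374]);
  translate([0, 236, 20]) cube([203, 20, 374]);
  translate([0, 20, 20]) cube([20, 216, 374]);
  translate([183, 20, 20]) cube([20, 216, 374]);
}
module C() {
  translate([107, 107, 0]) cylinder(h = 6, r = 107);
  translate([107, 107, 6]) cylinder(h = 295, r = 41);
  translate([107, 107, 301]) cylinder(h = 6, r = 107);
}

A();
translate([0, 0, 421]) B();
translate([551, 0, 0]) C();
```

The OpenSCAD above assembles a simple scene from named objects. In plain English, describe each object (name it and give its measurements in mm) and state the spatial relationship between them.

A is a four-legged stool. The seat is 271×259 mm, 26 mm thick, top at z = 421 mm. It stands on four round legs, each 26 mm in diameter, from z = 0 to the seat underside, each leg's axis is inset half a diameter from the nearest pair of seat edges (so the leg's bounding box is flush with the corner).

B is an open storage box with external size 203×256×394 mm and wall thickness 20 mm (the base is also 20 mm thick). The base covers the whole footprint; the four walls stand on the base, with the y-facing walls full-width and the x-facing walls fitting between their inner faces.

C is a spool: two coaxial disc flanges of radius 107 mm and thickness 6 mm, joined by a core cylinder of radius 41 mm and height 295 mm. The lower flange rests on z = 0 and the three cylinders share a vertical axis.

The open box is on top of the stool. The spool is on the floor beside the stool on its +x side.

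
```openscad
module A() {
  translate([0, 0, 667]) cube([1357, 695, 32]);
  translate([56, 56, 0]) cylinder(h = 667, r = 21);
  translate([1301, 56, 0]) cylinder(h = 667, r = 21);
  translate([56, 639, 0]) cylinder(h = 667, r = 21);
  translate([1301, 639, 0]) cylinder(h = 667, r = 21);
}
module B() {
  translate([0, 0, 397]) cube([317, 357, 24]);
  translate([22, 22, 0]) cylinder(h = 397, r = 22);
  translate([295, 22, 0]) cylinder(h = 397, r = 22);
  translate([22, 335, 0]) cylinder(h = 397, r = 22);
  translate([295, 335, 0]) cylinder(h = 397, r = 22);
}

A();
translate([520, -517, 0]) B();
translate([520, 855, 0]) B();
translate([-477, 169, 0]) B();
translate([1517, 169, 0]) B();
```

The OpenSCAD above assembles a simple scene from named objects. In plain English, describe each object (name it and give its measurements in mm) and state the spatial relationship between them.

A is a table: top 1357 mm (x) × 695 mm (y), 32 mm thick, upper face at z = 699 mm, on four round legs of 42 mm diameter, each leg's bounding box inset 35 mm from the nearest pair of top edges, running from z = 0 to the bottom of the top.

B is a four-legged stool. The seat is 317×357 mm, 24 mm thick, top at z = 421 mm. It stands on four round legs, each 44 mm in diameter, from z = 0 to the seat underside, each leg's axis is inset half a diameter from the nearest pair of seat edges (so the leg's bounding box is flush with the corner).

Four stools sit around the table at the −y, +y, −x, +x sides.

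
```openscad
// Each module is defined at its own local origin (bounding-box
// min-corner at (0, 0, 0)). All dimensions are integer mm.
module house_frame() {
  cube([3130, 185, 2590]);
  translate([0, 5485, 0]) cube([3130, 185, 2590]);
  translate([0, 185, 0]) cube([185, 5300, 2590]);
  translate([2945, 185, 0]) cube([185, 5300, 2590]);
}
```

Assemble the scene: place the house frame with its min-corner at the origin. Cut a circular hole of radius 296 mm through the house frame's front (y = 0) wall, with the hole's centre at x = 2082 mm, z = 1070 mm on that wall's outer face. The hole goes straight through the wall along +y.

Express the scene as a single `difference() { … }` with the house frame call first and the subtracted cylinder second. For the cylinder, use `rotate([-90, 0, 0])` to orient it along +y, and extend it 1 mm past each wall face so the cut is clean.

difference() {
  house_frame();
  translate([2082, -1, 1070]) rotate([-90, 0, 0]) cylinder(h = 187, r = 296);
}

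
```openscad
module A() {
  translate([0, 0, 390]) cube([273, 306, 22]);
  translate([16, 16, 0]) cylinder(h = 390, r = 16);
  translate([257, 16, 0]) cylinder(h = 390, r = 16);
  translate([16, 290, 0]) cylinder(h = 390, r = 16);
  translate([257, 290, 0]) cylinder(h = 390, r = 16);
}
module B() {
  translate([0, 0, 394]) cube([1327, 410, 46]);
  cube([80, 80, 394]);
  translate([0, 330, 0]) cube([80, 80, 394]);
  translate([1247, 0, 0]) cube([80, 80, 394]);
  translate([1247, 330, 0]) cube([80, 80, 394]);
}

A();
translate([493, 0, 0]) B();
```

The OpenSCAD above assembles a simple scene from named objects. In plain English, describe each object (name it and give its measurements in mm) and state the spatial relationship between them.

A is a four-legged stool. The seat is a 273×306×22 mm slab whose top surface is at z = 412 mm; four round legs, each 32 mm in diameter, run from the floor (z = 0) to the underside of the seat, each leg's axis is inset half a diameter from the nearest pair of seat edges (so the leg's bounding box is flush with the corner).

B is a long wooden bench with a 1327 mm (x) × 410 mm (y) seat, 46 mm thick, its top surface 440 mm above the floor. Four 80 mm square legs at the seat corners, flush with the edges, run from z = 0 to the seat underside.

The bench is on the floor beside the stool on its +x side.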